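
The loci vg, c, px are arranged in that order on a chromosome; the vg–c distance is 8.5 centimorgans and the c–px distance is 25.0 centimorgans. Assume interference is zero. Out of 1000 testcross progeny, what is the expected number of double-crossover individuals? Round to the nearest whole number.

21

Map distances give recombination frequencies of 0.085 and 0.250 for the two intervals.
With no interference, expected double-crossover frequency = 0.085 × 0.250 = 0.02125.
Expected number = 0.02125 × 1000 = 21.25 ≈ 21.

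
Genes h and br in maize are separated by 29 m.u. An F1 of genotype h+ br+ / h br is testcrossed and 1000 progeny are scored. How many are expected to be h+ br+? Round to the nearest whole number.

A map distance of 29 m.u. corresponds to a recombination frequency of 0.290.
The F1 is h+ br+ / h br, so h+ br+ is a parental gamete class with expected frequency (1 − r)/2 = 0.710/2 = 0.3550.
Expected number = 0.3550 × 1000 = 355.00 ≈ 355.

355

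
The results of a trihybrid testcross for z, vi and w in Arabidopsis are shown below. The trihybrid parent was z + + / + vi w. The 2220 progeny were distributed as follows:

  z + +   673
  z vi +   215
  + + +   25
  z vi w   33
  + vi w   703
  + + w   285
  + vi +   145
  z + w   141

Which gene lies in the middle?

z

The two rarest classes, + + + and z vi w, are the double crossovers. Comparing them with the parentals, only the z allele has switched, so z is the middle locus and the order is vi – z – w.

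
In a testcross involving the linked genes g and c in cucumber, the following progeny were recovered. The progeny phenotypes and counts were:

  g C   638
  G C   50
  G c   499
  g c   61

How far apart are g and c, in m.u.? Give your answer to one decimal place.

8.9 m.u.

The two most frequent classes, G c (499) and g C (638), are the parental types, so the F1 was G c / g C.
The recombinant classes are G C and g c: 50 + 61 = 111.
Recombination frequency = 111/1248 = 0.0889 ≈ 8.9%, i.e. 8.9 m.u.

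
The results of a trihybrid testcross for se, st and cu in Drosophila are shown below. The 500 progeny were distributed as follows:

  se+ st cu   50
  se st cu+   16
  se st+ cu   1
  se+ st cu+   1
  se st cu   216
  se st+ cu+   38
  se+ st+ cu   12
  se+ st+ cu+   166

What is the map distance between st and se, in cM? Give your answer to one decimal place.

18.0 cM

The two most frequent reciprocal classes, se st cu and se+ st+ cu+, are the parental types, so the F1 was se st cu / se+ st+ cu+.
The two rarest classes, se st+ cu and se+ st cu+, are the double crossovers. Comparing them with the parentals, only the st allele has switched, so st is the middle locus and the order is cu – st – se.
Crossovers in the st–se interval produce the single-crossover classes se+ st cu and se st+ cu+ (50 + 38 = 88) plus the double crossovers (2).
RF(st–se) = (88 + 2) / 500 = 90/500 = 0.1800 → 18.0 cM.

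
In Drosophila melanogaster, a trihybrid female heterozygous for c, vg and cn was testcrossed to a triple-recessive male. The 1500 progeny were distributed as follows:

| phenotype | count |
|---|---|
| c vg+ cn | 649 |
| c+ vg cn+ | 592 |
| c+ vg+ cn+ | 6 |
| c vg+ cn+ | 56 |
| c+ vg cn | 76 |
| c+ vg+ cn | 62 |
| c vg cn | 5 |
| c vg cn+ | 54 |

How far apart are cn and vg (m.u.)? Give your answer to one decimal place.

9.5 m.u.

The two most frequent reciprocal classes, c+ vg cn+ and c vg+ cn, are the parental types, so the F1 was c+ vg cn+ / c vg+ cn.
The two rarest classes, c+ vg+ cn+ and c vg cn, are the double crossovers. Comparing them with the parentals, only the vg allele has switched, so vg is the middle locus and the order is cn – vg – c.
Crossovers in the cn–vg interval produce the single-crossover classes c+ vg cn and c vg+ cn+ (76 + 56 = 132) plus the double crossovers (11).
RF(cn–vg) = (132 + 11) / 1500 = 143/1500 = 0.0953 → 9.5 m.u.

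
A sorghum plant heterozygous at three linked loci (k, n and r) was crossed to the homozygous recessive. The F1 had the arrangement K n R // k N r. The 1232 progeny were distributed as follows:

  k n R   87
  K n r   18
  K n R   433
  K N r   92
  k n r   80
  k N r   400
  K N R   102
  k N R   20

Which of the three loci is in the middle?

The two rarest classes, K n r and k N R, are the double crossovers. Comparing them with the parentals, only the r allele has switched, so r is the middle locus and the order is n – r – k.

r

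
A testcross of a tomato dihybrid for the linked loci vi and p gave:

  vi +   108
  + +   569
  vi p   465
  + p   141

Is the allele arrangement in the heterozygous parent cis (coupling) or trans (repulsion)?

cis

The two most frequent classes are + + (569) and vi p (465); these are the parental (non-recombinant) types.
So the F1 carried + + on one chromosome and vi p on the other — the recessive alleles are on the same chromosome (cis / coupling).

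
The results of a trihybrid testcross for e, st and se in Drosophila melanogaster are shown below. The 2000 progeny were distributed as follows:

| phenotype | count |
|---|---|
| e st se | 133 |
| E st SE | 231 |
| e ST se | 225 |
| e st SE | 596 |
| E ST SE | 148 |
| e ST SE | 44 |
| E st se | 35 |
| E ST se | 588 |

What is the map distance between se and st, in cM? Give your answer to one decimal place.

18.0 cM

The two most frequent reciprocal classes, E ST se and e st SE, are the parental types, so the F1 was E ST se / e st SE.
The two rarest classes, E st se and e ST SE, are the double crossovers. Comparing them with the parentals, only the st allele has switched, so st is the middle locus and the order is e – st – se.
Crossovers in the st–se interval produce the single-crossover classes E ST SE and e st se (148 + 133 = 281) plus the double crossovers (79).
RF(st–se) = (281 + 79) / 2000 = 360/2000 = 0.1800 → 18.0 cM.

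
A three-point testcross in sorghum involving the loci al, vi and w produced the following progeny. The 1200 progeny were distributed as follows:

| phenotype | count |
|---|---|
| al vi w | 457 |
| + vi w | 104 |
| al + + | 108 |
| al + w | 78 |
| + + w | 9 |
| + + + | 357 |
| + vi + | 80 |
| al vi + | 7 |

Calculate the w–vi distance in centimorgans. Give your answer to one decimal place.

14.5 centimorgans

The two most frequent reciprocal classes, al vi w and + + +, are the parental types, so the F1 was al vi w / + + +.
The two rarest classes, al vi + and + + w, are the double crossovers. Comparing them with the parentals, only the w allele has switched, so w is the middle locus and the order is al – w – vi.
Crossovers in the w–vi interval produce the single-crossover classes al + w and + vi + (78 + 80 = 158) plus the double crossovers (16).
RF(w–vi) = (158 + 16) / 1200 = 174/1200 = 0.1450 → 14.5 centimorgans.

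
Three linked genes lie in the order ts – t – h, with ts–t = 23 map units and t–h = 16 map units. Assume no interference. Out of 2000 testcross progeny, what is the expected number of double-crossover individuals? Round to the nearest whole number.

Map distances give recombination frequencies of 0.230 and 0.160 for the two intervals.
With no interference, expected double-crossover frequency = 0.230 × 0.160 = 0.03680.
Expected number = 0.03680 × 2000 = 73.60 ≈ 74.

74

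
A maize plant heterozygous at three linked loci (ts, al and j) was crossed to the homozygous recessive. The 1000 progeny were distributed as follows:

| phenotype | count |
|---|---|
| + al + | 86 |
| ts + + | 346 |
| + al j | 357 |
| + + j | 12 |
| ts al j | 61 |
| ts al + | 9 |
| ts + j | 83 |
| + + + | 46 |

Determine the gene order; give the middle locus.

The two most frequent reciprocal classes, + al j and ts + +, are the parental types, so the F1 was + al j / ts + +.
The two rarest classes, + + j and ts al +, are the double crossovers. Comparing them with the parentals, only the al allele has switched, so al is the middle locus and the order is j – al – ts.

al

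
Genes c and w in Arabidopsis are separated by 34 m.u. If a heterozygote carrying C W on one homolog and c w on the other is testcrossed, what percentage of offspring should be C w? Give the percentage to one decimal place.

17.0%

A map distance of 34 m.u. corresponds to a recombination frequency of 0.340.
The F1 is C W / c w, so C w is a recombinant gamete class with expected frequency r/2 = 0.340/2 = 0.1700.
That is 0.1700 = 17.0% of the progeny.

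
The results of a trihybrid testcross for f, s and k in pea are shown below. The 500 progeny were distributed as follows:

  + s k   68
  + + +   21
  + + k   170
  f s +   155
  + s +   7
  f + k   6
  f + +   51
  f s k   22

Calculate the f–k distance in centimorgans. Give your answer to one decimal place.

11.2 centimorgans

The two most frequent reciprocal classes, + + k and f s +, are the parental types, so the F1 was + + k / f s +.
The two rarest classes, f + k and + s +, are the double crossovers. Comparing them with the parentals, only the f allele has switched, so f is the middle locus and the order is s – f – k.
Crossovers in the f–k interval produce the single-crossover classes + + + and f s k (21 + 22 = 43) plus the double crossovers (13).
RF(f–k) = (43 + 13) / 500 = 56/500 = 0.1120 → 11.2 centimorgans.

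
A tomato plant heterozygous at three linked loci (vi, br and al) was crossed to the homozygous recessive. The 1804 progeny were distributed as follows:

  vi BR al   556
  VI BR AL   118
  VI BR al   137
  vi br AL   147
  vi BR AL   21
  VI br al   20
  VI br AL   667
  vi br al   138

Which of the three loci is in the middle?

al

The two most frequent reciprocal classes, vi BR al and VI br AL, are the parental types, so the F1 was vi BR al / VI br AL.
The two rarest classes, vi BR AL and VI br al, are the double crossovers. Comparing them with the parentals, only the al allele has switched, so al is the middle locus and the order is br – al – vi.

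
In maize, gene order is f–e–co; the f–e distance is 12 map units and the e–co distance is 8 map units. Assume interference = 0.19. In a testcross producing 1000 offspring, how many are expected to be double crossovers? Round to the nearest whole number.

8

Map distances give recombination frequencies of 0.120 and 0.080 for the two intervals.
With interference 0.19 (so coincidence = 0.81), expected double-crossover frequency = 0.120 × 0.080 × 0.81 = 0.00778.
Expected number = 0.00778 × 1000 = 7.78 ≈ 8.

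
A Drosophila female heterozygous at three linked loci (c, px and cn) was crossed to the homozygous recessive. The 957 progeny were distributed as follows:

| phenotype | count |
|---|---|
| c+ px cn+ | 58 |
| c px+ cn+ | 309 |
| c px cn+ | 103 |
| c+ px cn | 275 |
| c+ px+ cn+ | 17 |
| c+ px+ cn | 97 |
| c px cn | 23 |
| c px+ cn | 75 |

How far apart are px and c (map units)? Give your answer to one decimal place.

The two most frequent reciprocal classes, c+ px cn and c px+ cn+, are the parental types, so the F1 was c+ px cn / c px+ cn+.
The two rarest classes, c px cn and c+ px+ cn+, are the double crossovers. Comparing them with the parentals, only the c allele has switched, so c is the middle locus and the order is cn – c – px.
Crossovers in the c–px interval produce the single-crossover classes c+ px+ cn and c px cn+ (97 + 103 = 200) plus the double crossovers (40).
RF(c–px) = (200 + 40) / 957 = 240/957 = 0.2508 → 25.1 map units.

25.1 map units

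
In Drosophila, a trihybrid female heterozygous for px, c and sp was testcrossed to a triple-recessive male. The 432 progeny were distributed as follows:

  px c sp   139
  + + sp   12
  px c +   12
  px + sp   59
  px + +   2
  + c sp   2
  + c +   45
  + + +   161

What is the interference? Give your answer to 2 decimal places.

The two most frequent reciprocal classes, + + + and px c sp, are the parental types, so the F1 was + + + / px c sp.
The two rarest classes, px + + and + c sp, are the double crossovers. Comparing them with the parentals, only the px allele has switched, so px is the middle locus and the order is c – px – sp.
c–px: (104 + 4)/432 = 0.2500; px–sp: (24 + 4)/432 = 0.0648.
Expected DCO frequency = 0.2500 × 0.0648 ≈ 0.01620; observed = 4/432 ≈ 0.00926.
Coefficient of coincidence = 0.00926/0.01620 ≈ 0.57; interference = 1 − 0.57 = 0.43.

0.43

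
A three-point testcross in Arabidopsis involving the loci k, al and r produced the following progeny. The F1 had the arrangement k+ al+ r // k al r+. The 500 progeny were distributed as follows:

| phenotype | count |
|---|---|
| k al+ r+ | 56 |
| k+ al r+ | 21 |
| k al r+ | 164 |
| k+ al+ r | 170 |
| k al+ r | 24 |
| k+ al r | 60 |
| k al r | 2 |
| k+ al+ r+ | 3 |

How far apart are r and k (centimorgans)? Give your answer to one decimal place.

10.0 centimorgans

The two rarest classes, k+ al+ r+ and k al r, are the double crossovers. Comparing them with the parentals, only the r allele has switched, so r is the middle locus and the order is k – r – al.
Crossovers in the k–r interval produce the single-crossover classes k al+ r and k+ al r+ (24 + 21 = 45) plus the double crossovers (5).
RF(k–r) = (45 + 5) / 500 = 50/500 = 0.1000 → 10.0 centimorgans.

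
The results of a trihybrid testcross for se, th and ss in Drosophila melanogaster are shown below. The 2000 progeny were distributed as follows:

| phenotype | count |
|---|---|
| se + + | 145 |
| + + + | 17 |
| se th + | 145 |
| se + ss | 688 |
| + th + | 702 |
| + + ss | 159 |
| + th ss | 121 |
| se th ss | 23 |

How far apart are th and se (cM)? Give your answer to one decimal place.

17.2 cM

The two most frequent reciprocal classes, + th + and se + ss, are the parental types, so the F1 was + th + / se + ss.
The two rarest classes, + + + and se th ss, are the double crossovers. Comparing them with the parentals, only the th allele has switched, so th is the middle locus and the order is ss – th – se.
Crossovers in the th–se interval produce the single-crossover classes se th + and + + ss (145 + 159 = 304) plus the double crossovers (40).
RF(th–se) = (304 + 40) / 2000 = 344/2000 = 0.1720 → 17.2 cM.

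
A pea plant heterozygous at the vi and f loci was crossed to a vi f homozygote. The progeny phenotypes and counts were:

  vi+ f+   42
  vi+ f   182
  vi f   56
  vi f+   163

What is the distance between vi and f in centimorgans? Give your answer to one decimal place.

The two most frequent classes, vi+ f (182) and vi f+ (163), are the parental types, so the F1 was vi+ f / vi f+.
The recombinant classes are vi+ f+ and vi f: 42 + 56 = 98.
Recombination frequency = 98/443 = 0.2212 ≈ 22.1%, i.e. 22.1 centimorgans.

22.1 centimorgans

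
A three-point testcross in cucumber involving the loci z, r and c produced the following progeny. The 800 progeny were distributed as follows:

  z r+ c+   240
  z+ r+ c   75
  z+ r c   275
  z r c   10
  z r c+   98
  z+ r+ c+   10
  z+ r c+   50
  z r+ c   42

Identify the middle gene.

z

The two most frequent reciprocal classes, z r+ c+ and z+ r c, are the parental types, so the F1 was z r+ c+ / z+ r c.
The two rarest classes, z+ r+ c+ and z r c, are the double crossovers. Comparing them with the parentals, only the z allele has switched, so z is the middle locus and the order is r – z – c.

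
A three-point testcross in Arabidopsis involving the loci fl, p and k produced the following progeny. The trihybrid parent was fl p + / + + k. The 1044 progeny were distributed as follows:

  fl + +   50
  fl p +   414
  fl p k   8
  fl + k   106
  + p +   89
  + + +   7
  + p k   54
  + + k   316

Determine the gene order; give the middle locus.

k

The two rarest classes, fl p k and + + +, are the double crossovers. Comparing them with the parentals, only the k allele has switched, so k is the middle locus and the order is p – k – fl.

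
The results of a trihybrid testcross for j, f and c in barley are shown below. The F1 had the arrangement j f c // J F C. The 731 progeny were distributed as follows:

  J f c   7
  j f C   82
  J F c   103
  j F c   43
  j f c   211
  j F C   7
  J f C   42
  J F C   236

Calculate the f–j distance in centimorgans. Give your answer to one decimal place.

The two rarest classes, J f c and j F C, are the double crossovers. Comparing them with the parentals, only the j allele has switched, so j is the middle locus and the order is c – j – f.
Crossovers in the j–f interval produce the single-crossover classes j F c and J f C (43 + 42 = 85) plus the double crossovers (14).
RF(j–f) = (85 + 14) / 731 = 99/731 = 0.1354 → 13.5 centimorgans.

13.5 centimorgans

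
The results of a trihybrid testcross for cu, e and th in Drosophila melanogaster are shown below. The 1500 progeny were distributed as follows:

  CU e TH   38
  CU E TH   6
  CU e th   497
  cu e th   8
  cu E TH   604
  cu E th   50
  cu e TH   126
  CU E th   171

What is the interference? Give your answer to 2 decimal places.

0.34

The two most frequent reciprocal classes, CU e th and cu E TH, are the parental types, so the F1 was CU e th / cu E TH.
The two rarest classes, cu e th and CU E TH, are the double crossovers. Comparing them with the parentals, only the cu allele has switched, so cu is the middle locus and the order is th – cu – e.
th–cu: (88 + 14)/1500 = 0.0680; cu–e: (297 + 14)/1500 = 0.2073.
Expected DCO frequency = 0.0680 × 0.2073 ≈ 0.01410; observed = 14/1500 ≈ 0.00933.
Coefficient of coincidence = 0.00933/0.01410 ≈ 0.66; interference = 1 − 0.66 = 0.34.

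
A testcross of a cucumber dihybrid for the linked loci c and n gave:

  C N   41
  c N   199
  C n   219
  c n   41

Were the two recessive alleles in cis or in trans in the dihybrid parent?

trans

The two most frequent classes are C n (219) and c N (199); these are the parental (non-recombinant) types.
So the F1 carried C n on one chromosome and c N on the other — the recessive alleles are on opposite chromosomes (trans / repulsion).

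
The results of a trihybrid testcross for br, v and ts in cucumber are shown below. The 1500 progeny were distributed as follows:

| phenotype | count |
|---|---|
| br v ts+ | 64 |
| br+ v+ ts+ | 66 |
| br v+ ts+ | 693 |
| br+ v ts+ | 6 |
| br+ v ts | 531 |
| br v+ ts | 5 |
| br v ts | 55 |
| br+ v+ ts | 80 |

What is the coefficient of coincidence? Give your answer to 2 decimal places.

The two most frequent reciprocal classes, br v+ ts+ and br+ v ts, are the parental types, so the F1 was br v+ ts+ / br+ v ts.
The two rarest classes, br v+ ts and br+ v ts+, are the double crossovers. Comparing them with the parentals, only the ts allele has switched, so ts is the middle locus and the order is br – ts – v.
br–ts: (121 + 11)/1500 = 0.0880; ts–v: (144 + 11)/1500 = 0.1033.
Expected DCO frequency = 0.0880 × 0.1033 ≈ 0.00909; observed = 11/1500 ≈ 0.00733.
Coefficient of coincidence = 0.00733/0.00909 ≈ 0.81.

0.81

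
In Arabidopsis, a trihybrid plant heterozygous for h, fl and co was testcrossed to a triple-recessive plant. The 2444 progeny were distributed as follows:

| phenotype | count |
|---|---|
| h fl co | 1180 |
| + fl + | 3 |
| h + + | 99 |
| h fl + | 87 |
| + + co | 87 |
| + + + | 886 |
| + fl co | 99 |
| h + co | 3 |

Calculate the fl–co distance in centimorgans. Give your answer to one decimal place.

The two most frequent reciprocal classes, + + + and h fl co, are the parental types, so the F1 was + + + / h fl co.
The two rarest classes, + fl + and h + co, are the double crossovers. Comparing them with the parentals, only the fl allele has switched, so fl is the middle locus and the order is h – fl – co.
Crossovers in the fl–co interval produce the single-crossover classes + + co and h fl + (87 + 87 = 174) plus the double crossovers (6).
RF(fl–co) = (174 + 6) / 2444 = 180/2444 = 0.0736 → 7.4 centimorgans.

7.4 centimorgans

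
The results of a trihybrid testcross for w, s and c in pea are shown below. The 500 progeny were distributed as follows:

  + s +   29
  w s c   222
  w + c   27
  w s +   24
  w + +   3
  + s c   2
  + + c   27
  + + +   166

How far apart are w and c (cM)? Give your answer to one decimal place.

The two most frequent reciprocal classes, w s c and + + +, are the parental types, so the F1 was w s c / + + +.
The two rarest classes, + s c and w + +, are the double crossovers. Comparing them with the parentals, only the w allele has switched, so w is the middle locus and the order is s – w – c.
Crossovers in the w–c interval produce the single-crossover classes w s + and + + c (24 + 27 = 51) plus the double crossovers (5).
RF(w–c) = (51 + 5) / 500 = 56/500 = 0.1120 → 11.2 cM.

11.2 cM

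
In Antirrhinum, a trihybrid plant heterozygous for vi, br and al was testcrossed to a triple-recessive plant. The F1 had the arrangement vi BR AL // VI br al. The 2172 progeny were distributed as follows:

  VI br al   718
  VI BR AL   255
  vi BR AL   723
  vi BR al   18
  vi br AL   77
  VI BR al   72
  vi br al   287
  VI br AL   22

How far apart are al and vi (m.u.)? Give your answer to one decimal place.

The two rarest classes, vi BR al and VI br AL, are the double crossovers. Comparing them with the parentals, only the al allele has switched, so al is the middle locus and the order is br – al – vi.
Crossovers in the al–vi interval produce the single-crossover classes VI BR AL and vi br al (255 + 287 = 542) plus the double crossovers (40).
RF(al–vi) = (542 + 40) / 2172 = 582/2172 = 0.2680 → 26.8 m.u.

26.8 m.u.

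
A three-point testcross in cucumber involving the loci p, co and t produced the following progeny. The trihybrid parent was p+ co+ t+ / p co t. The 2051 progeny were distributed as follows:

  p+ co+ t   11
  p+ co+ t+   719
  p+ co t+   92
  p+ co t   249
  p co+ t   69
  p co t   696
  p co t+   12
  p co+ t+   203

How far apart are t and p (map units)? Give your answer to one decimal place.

23.2 map units

The two rarest classes, p+ co+ t and p co t+, are the double crossovers. Comparing them with the parentals, only the t allele has switched, so t is the middle locus and the order is p – t – co.
Crossovers in the p–t interval produce the single-crossover classes p co+ t+ and p+ co t (203 + 249 = 452) plus the double crossovers (23).
RF(p–t) = (452 + 23) / 2051 = 475/2051 = 0.2316 → 23.2 map units.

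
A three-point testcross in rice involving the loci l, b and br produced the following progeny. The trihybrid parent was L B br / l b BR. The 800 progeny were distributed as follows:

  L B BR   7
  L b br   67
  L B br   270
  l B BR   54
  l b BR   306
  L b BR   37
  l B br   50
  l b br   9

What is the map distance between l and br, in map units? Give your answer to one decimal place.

The two rarest classes, L B BR and l b br, are the double crossovers. Comparing them with the parentals, only the br allele has switched, so br is the middle locus and the order is b – br – l.
Crossovers in the br–l interval produce the single-crossover classes l B br and L b BR (50 + 37 = 87) plus the double crossovers (16).
RF(br–l) = (87 + 16) / 800 = 103/800 = 0.1288 → 12.9 map units.

12.9 map units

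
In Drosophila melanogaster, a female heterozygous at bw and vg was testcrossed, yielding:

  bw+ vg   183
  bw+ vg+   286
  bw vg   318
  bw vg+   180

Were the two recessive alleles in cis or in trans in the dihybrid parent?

cis

The two most frequent classes are bw+ vg+ (286) and bw vg (318); these are the parental (non-recombinant) types.
So the F1 carried bw+ vg+ on one chromosome and bw vg on the other — the recessive alleles are on the same chromosome (cis / coupling).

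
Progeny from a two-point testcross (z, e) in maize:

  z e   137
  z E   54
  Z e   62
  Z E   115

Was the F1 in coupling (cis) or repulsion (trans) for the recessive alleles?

The two most frequent classes are Z E (115) and z e (137); these are the parental (non-recombinant) types.
So the F1 carried Z E on one chromosome and z e on the other — the recessive alleles are on the same chromosome (cis / coupling).

cis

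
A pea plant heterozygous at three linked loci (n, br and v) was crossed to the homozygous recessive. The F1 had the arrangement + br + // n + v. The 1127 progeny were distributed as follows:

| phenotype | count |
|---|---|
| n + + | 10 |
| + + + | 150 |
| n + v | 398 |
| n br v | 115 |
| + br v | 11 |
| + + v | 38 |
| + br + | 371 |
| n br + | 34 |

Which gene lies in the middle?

v

The two rarest classes, + br v and n + +, are the double crossovers. Comparing them with the parentals, only the v allele has switched, so v is the middle locus and the order is br – v – n.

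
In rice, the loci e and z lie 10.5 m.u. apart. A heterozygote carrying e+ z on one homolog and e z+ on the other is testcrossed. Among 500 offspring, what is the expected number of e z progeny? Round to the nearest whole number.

A map distance of 10.5 m.u. corresponds to a recombination frequency of 0.105.
The F1 is e+ z / e z+, so e z is a recombinant gamete class with expected frequency r/2 = 0.105/2 = 0.0525.
Expected number = 0.0525 × 500 = 26.25 ≈ 26.

26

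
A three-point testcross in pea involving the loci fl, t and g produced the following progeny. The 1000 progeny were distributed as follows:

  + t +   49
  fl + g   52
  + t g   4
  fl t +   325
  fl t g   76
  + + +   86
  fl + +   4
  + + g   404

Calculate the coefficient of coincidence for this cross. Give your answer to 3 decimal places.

0.432

The two most frequent reciprocal classes, fl t + and + + g, are the parental types, so the F1 was fl t + / + + g.
The two rarest classes, fl + + and + t g, are the double crossovers. Comparing them with the parentals, only the t allele has switched, so t is the middle locus and the order is g – t – fl.
g–t: (162 + 8)/1000 = 0.1700; t–fl: (101 + 8)/1000 = 0.1090.
Expected DCO frequency = 0.1700 × 0.1090 ≈ 0.01853; observed = 8/1000 ≈ 0.00800.
Coefficient of coincidence = 0.00800/0.01853 ≈ 0.432.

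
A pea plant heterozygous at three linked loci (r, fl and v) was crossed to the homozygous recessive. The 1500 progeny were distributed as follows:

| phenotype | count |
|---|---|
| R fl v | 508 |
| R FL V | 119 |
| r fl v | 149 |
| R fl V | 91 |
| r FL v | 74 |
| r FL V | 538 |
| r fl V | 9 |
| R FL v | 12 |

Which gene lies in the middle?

The two most frequent reciprocal classes, R fl v and r FL V, are the parental types, so the F1 was R fl v / r FL V.
The two rarest classes, R FL v and r fl V, are the double crossovers. Comparing them with the parentals, only the fl allele has switched, so fl is the middle locus and the order is v – fl – r.

fl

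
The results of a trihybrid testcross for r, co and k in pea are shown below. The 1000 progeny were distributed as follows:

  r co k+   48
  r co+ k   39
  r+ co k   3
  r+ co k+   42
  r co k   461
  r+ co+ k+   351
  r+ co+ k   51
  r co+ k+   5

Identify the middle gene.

r

The two most frequent reciprocal classes, r+ co+ k+ and r co k, are the parental types, so the F1 was r+ co+ k+ / r co k.
The two rarest classes, r co+ k+ and r+ co k, are the double crossovers. Comparing them with the parentals, only the r allele has switched, so r is the middle locus and the order is co – r – k.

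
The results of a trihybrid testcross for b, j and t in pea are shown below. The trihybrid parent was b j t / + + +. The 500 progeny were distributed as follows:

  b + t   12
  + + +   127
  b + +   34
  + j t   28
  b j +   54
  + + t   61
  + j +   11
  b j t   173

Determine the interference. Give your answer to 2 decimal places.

0.02

The two rarest classes, b + t and + j +, are the double crossovers. Comparing them with the parentals, only the j allele has switched, so j is the middle locus and the order is t – j – b.
t–j: (115 + 23)/500 = 0.2760; j–b: (62 + 23)/500 = 0.1700.
Expected DCO frequency = 0.2760 × 0.1700 ≈ 0.04692; observed = 23/500 ≈ 0.04600.
Coefficient of coincidence = 0.04600/0.04692 ≈ 0.98; interference = 1 − 0.98 = 0.02.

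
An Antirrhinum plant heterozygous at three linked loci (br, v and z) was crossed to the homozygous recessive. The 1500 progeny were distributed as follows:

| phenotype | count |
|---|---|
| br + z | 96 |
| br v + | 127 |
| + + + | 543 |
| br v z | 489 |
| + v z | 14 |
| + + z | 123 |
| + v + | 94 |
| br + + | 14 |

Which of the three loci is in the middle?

The two most frequent reciprocal classes, + + + and br v z, are the parental types, so the F1 was + + + / br v z.
The two rarest classes, br + + and + v z, are the double crossovers. Comparing them with the parentals, only the br allele has switched, so br is the middle locus and the order is v – br – z.

br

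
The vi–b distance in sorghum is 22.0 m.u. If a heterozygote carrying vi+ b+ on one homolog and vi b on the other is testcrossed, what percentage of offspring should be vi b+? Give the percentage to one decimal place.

11.0%

A map distance of 22.0 m.u. corresponds to a recombination frequency of 0.220.
The F1 is vi+ b+ / vi b, so vi b+ is a recombinant gamete class with expected frequency r/2 = 0.220/2 = 0.1100.
That is 0.1100 = 11.0% of the progeny.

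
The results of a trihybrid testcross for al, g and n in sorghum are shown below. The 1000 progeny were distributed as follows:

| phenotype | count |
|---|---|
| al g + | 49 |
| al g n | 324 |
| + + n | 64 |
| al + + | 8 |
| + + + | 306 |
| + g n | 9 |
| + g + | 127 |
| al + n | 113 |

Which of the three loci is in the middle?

al

The two most frequent reciprocal classes, al g n and + + +, are the parental types, so the F1 was al g n / + + +.
The two rarest classes, + g n and al + +, are the double crossovers. Comparing them with the parentals, only the al allele has switched, so al is the middle locus and the order is n – al – g.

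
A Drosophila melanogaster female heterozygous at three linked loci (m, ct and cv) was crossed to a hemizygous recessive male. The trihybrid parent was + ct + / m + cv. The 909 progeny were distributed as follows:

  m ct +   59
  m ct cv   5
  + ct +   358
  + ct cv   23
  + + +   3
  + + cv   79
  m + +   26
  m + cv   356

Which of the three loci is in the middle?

The two rarest classes, + + + and m ct cv, are the double crossovers. Comparing them with the parentals, only the ct allele has switched, so ct is the middle locus and the order is m – ct – cv.

ct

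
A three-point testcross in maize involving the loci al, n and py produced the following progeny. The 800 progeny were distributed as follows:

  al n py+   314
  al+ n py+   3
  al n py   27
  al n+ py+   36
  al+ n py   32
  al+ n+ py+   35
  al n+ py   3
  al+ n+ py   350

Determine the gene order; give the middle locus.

al

The two most frequent reciprocal classes, al n py+ and al+ n+ py, are the parental types, so the F1 was al n py+ / al+ n+ py.
The two rarest classes, al+ n py+ and al n+ py, are the double crossovers. Comparing them with the parentals, only the al allele has switched, so al is the middle locus and the order is n – al – py.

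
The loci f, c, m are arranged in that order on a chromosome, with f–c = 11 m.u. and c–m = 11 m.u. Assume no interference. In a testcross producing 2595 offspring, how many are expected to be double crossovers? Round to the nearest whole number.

Map distances give recombination frequencies of 0.110 and 0.110 for the two intervals.
With no interference, expected double-crossover frequency = 0.110 × 0.110 = 0.01210.
Expected number = 0.01210 × 2595 = 31.40 ≈ 31.

31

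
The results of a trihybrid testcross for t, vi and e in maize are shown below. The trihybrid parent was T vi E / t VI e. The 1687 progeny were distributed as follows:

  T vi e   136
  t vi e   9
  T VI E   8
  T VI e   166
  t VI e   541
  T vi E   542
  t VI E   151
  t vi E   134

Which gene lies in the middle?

The two rarest classes, T VI E and t vi e, are the double crossovers. Comparing them with the parentals, only the vi allele has switched, so vi is the middle locus and the order is t – vi – e.

vi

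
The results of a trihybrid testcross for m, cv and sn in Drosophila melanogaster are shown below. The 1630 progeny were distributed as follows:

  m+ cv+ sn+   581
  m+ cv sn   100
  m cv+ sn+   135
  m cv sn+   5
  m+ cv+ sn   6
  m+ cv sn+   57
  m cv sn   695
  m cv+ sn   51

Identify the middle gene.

sn

The two most frequent reciprocal classes, m+ cv+ sn+ and m cv sn, are the parental types, so the F1 was m+ cv+ sn+ / m cv sn.
The two rarest classes, m+ cv+ sn and m cv sn+, are the double crossovers. Comparing them with the parentals, only the sn allele has switched, so sn is the middle locus and the order is cv – sn – m.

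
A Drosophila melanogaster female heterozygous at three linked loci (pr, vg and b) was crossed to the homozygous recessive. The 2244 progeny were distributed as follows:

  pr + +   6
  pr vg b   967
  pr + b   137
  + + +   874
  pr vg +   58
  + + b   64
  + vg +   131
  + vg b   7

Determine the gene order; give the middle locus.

pr

The two most frequent reciprocal classes, pr vg b and + + +, are the parental types, so the F1 was pr vg b / + + +.
The two rarest classes, + vg b and pr + +, are the double crossovers. Comparing them with the parentals, only the pr allele has switched, so pr is the middle locus and the order is b – pr – vg.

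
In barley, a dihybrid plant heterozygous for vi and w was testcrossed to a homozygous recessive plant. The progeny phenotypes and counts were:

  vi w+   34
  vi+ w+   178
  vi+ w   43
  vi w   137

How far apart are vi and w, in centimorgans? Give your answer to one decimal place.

19.6 centimorgans

The two most frequent classes, vi+ w+ (178) and vi w (137), are the parental types, so the F1 was vi+ w+ / vi w.
The recombinant classes are vi+ w and vi w+: 43 + 34 = 77.
Recombination frequency = 77/392 = 0.1964 ≈ 19.6%, i.e. 19.6 centimorgans.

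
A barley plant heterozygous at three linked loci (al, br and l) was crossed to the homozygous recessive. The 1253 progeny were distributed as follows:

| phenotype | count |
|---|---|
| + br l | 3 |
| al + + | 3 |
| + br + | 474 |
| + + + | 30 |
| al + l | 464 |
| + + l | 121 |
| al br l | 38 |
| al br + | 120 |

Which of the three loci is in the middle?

The two most frequent reciprocal classes, + br + and al + l, are the parental types, so the F1 was + br + / al + l.
The two rarest classes, + br l and al + +, are the double crossovers. Comparing them with the parentals, only the l allele has switched, so l is the middle locus and the order is al – l – br.

l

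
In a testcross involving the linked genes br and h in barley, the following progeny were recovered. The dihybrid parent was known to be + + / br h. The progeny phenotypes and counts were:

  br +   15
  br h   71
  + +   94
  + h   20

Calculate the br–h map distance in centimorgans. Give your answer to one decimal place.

17.5 centimorgans

The recombinant classes are + h and br +: 20 + 15 = 35.
Recombination frequency = 35/200 = 0.1750 ≈ 17.5%, i.e. 17.5 centimorgans.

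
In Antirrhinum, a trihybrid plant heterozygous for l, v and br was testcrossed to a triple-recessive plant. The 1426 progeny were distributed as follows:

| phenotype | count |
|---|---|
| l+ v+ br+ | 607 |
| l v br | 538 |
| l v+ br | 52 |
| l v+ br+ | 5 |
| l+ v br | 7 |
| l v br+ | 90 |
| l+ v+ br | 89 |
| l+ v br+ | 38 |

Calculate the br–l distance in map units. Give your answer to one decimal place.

The two most frequent reciprocal classes, l+ v+ br+ and l v br, are the parental types, so the F1 was l+ v+ br+ / l v br.
The two rarest classes, l v+ br+ and l+ v br, are the double crossovers. Comparing them with the parentals, only the l allele has switched, so l is the middle locus and the order is br – l – v.
Crossovers in the br–l interval produce the single-crossover classes l+ v+ br and l v br+ (89 + 90 = 179) plus the double crossovers (12).
RF(br–l) = (179 + 12) / 1426 = 191/1426 = 0.1339 → 13.4 map units.

13.4 map units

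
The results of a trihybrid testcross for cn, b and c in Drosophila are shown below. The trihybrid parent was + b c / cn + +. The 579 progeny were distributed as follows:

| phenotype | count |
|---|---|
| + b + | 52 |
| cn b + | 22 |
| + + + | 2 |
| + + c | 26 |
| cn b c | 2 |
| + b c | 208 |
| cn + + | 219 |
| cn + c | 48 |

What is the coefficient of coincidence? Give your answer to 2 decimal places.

0.43

The two rarest classes, cn b c and + + +, are the double crossovers. Comparing them with the parentals, only the cn allele has switched, so cn is the middle locus and the order is c – cn – b.
c–cn: (100 + 4)/579 = 0.1796; cn–b: (48 + 4)/579 = 0.0898.
Expected DCO frequency = 0.1796 × 0.0898 ≈ 0.01613; observed = 4/579 ≈ 0.00691.
Coefficient of coincidence = 0.00691/0.01613 ≈ 0.43.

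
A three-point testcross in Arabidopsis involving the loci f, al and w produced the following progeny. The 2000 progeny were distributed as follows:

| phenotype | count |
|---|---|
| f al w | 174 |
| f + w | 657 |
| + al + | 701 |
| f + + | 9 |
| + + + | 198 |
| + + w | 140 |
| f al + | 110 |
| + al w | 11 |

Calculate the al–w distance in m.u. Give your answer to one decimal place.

The two most frequent reciprocal classes, f + w and + al +, are the parental types, so the F1 was f + w / + al +.
The two rarest classes, f + + and + al w, are the double crossovers. Comparing them with the parentals, only the w allele has switched, so w is the middle locus and the order is al – w – f.
Crossovers in the al–w interval produce the single-crossover classes f al w and + + + (174 + 198 = 372) plus the double crossovers (20).
RF(al–w) = (372 + 20) / 2000 = 392/2000 = 0.1960 → 19.6 m.u.

19.6 m.u.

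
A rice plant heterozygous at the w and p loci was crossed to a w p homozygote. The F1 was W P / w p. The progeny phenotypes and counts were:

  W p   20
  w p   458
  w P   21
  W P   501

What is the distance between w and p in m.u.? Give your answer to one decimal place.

The recombinant classes are W p and w P: 20 + 21 = 41.
Recombination frequency = 41/1000 = 0.0410 ≈ 4.1%, i.e. 4.1 m.u.

4.1 m.u.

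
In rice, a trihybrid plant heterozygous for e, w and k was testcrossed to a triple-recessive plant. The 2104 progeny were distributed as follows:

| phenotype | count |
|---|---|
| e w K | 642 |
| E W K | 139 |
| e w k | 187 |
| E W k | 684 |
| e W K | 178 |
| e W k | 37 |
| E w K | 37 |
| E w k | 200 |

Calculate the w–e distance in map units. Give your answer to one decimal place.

21.5 map units

The two most frequent reciprocal classes, E W k and e w K, are the parental types, so the F1 was E W k / e w K.
The two rarest classes, e W k and E w K, are the double crossovers. Comparing them with the parentals, only the e allele has switched, so e is the middle locus and the order is k – e – w.
Crossovers in the e–w interval produce the single-crossover classes E w k and e W K (200 + 178 = 378) plus the double crossovers (74).
RF(e–w) = (378 + 74) / 2104 = 452/2104 = 0.2148 → 21.5 map units.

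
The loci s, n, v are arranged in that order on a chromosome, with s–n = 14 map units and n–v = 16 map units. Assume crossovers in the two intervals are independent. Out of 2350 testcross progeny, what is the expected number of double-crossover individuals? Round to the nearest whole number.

53

Map distances give recombination frequencies of 0.140 and 0.160 for the two intervals.
With no interference, expected double-crossover frequency = 0.140 × 0.160 = 0.02240.
Expected number = 0.02240 × 2350 = 52.64 ≈ 53.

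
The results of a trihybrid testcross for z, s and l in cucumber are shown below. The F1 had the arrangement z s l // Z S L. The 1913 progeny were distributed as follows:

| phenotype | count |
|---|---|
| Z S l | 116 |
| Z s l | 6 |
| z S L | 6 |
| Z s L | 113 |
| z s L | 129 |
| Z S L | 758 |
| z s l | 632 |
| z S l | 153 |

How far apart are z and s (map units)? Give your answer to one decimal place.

The two rarest classes, Z s l and z S L, are the double crossovers. Comparing them with the parentals, only the z allele has switched, so z is the middle locus and the order is l – z – s.
Crossovers in the z–s interval produce the single-crossover classes z S l and Z s L (153 + 113 = 266) plus the double crossovers (12).
RF(z–s) = (266 + 12) / 1913 = 278/1913 = 0.1453 → 14.5 map units.

14.5 map units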